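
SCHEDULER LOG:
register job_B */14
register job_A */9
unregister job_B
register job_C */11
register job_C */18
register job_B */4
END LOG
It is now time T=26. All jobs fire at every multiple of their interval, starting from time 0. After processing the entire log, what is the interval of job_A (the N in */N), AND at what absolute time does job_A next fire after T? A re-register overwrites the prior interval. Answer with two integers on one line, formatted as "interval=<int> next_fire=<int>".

Op 1: register job_B */14 -> active={job_B:*/14}
Op 2: register job_A */9 -> active={job_A:*/9, job_B:*/14}
Op 3: unregister job_B -> active={job_A:*/9}
Op 4: register job_C */11 -> active={job_A:*/9, job_C:*/11}
Op 5: register job_C */18 -> active={job_A:*/9, job_C:*/18}
Op 6: register job_B */4 -> active={job_A:*/9, job_B:*/4, job_C:*/18}
Final interval of job_A = 9
Next fire of job_A after T=26: (26//9+1)*9 = 27

Answer: interval=9 next_fire=27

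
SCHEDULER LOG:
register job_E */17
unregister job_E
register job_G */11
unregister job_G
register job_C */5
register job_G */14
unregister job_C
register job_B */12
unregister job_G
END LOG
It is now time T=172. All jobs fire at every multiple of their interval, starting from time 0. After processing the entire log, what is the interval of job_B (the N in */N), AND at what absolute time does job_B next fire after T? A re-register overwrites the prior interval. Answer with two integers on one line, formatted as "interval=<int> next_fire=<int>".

Op 1: register job_E */17 -> active={job_E:*/17}
Op 2: unregister job_E -> active={}
Op 3: register job_G */11 -> active={job_G:*/11}
Op 4: unregister job_G -> active={}
Op 5: register job_C */5 -> active={job_C:*/5}
Op 6: register job_G */14 -> active={job_C:*/5, job_G:*/14}
Op 7: unregister job_C -> active={job_G:*/14}
Op 8: register job_B */12 -> active={job_B:*/12, job_G:*/14}
Op 9: unregister job_G -> active={job_B:*/12}
Final interval of job_B = 12
Next fire of job_B after T=172: (172//12+1)*12 = 180

Answer: interval=12 next_fire=180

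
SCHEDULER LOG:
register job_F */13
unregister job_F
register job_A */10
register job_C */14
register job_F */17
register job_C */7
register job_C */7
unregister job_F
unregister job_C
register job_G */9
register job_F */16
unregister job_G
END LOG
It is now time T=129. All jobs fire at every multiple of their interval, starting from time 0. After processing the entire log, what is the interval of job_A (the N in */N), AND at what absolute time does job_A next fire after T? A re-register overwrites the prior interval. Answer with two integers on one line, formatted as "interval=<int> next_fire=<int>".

Op 1: register job_F */13 -> active={job_F:*/13}
Op 2: unregister job_F -> active={}
Op 3: register job_A */10 -> active={job_A:*/10}
Op 4: register job_C */14 -> active={job_A:*/10, job_C:*/14}
Op 5: register job_F */17 -> active={job_A:*/10, job_C:*/14, job_F:*/17}
Op 6: register job_C */7 -> active={job_A:*/10, job_C:*/7, job_F:*/17}
Op 7: register job_C */7 -> active={job_A:*/10, job_C:*/7, job_F:*/17}
Op 8: unregister job_F -> active={job_A:*/10, job_C:*/7}
Op 9: unregister job_C -> active={job_A:*/10}
Op 10: register job_G */9 -> active={job_A:*/10, job_G:*/9}
Op 11: register job_F */16 -> active={job_A:*/10, job_F:*/16, job_G:*/9}
Op 12: unregister job_G -> active={job_A:*/10, job_F:*/16}
Final interval of job_A = 10
Next fire of job_A after T=129: (129//10+1)*10 = 130

Answer: interval=10 next_fire=130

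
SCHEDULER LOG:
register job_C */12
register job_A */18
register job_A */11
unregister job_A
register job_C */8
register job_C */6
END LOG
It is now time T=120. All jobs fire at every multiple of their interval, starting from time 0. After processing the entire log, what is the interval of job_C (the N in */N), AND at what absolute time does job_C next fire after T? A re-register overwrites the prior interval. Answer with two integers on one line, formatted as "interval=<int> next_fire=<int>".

Answer: interval=6 next_fire=126

Derivation:
Op 1: register job_C */12 -> active={job_C:*/12}
Op 2: register job_A */18 -> active={job_A:*/18, job_C:*/12}
Op 3: register job_A */11 -> active={job_A:*/11, job_C:*/12}
Op 4: unregister job_A -> active={job_C:*/12}
Op 5: register job_C */8 -> active={job_C:*/8}
Op 6: register job_C */6 -> active={job_C:*/6}
Final interval of job_C = 6
Next fire of job_C after T=120: (120//6+1)*6 = 126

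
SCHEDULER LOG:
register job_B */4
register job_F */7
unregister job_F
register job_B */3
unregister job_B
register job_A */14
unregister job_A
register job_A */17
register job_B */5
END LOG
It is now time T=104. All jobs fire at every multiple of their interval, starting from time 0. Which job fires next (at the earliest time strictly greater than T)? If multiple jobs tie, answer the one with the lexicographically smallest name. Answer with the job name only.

Op 1: register job_B */4 -> active={job_B:*/4}
Op 2: register job_F */7 -> active={job_B:*/4, job_F:*/7}
Op 3: unregister job_F -> active={job_B:*/4}
Op 4: register job_B */3 -> active={job_B:*/3}
Op 5: unregister job_B -> active={}
Op 6: register job_A */14 -> active={job_A:*/14}
Op 7: unregister job_A -> active={}
Op 8: register job_A */17 -> active={job_A:*/17}
Op 9: register job_B */5 -> active={job_A:*/17, job_B:*/5}
  job_A: interval 17, next fire after T=104 is 119
  job_B: interval 5, next fire after T=104 is 105
Earliest = 105, winner (lex tiebreak) = job_B

Answer: job_B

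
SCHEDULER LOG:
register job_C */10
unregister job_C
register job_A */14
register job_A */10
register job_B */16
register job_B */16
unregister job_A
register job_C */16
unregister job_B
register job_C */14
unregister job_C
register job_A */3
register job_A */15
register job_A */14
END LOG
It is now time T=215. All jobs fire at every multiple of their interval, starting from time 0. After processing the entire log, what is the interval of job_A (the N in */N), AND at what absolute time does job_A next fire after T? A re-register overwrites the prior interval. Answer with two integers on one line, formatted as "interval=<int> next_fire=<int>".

Answer: interval=14 next_fire=224

Derivation:
Op 1: register job_C */10 -> active={job_C:*/10}
Op 2: unregister job_C -> active={}
Op 3: register job_A */14 -> active={job_A:*/14}
Op 4: register job_A */10 -> active={job_A:*/10}
Op 5: register job_B */16 -> active={job_A:*/10, job_B:*/16}
Op 6: register job_B */16 -> active={job_A:*/10, job_B:*/16}
Op 7: unregister job_A -> active={job_B:*/16}
Op 8: register job_C */16 -> active={job_B:*/16, job_C:*/16}
Op 9: unregister job_B -> active={job_C:*/16}
Op 10: register job_C */14 -> active={job_C:*/14}
Op 11: unregister job_C -> active={}
Op 12: register job_A */3 -> active={job_A:*/3}
Op 13: register job_A */15 -> active={job_A:*/15}
Op 14: register job_A */14 -> active={job_A:*/14}
Final interval of job_A = 14
Next fire of job_A after T=215: (215//14+1)*14 = 224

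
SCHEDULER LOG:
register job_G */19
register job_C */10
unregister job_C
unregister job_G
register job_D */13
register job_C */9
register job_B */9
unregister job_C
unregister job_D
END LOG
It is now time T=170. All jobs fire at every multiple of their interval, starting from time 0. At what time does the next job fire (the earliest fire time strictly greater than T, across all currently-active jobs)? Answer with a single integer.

Op 1: register job_G */19 -> active={job_G:*/19}
Op 2: register job_C */10 -> active={job_C:*/10, job_G:*/19}
Op 3: unregister job_C -> active={job_G:*/19}
Op 4: unregister job_G -> active={}
Op 5: register job_D */13 -> active={job_D:*/13}
Op 6: register job_C */9 -> active={job_C:*/9, job_D:*/13}
Op 7: register job_B */9 -> active={job_B:*/9, job_C:*/9, job_D:*/13}
Op 8: unregister job_C -> active={job_B:*/9, job_D:*/13}
Op 9: unregister job_D -> active={job_B:*/9}
  job_B: interval 9, next fire after T=170 is 171
Earliest fire time = 171 (job job_B)

Answer: 171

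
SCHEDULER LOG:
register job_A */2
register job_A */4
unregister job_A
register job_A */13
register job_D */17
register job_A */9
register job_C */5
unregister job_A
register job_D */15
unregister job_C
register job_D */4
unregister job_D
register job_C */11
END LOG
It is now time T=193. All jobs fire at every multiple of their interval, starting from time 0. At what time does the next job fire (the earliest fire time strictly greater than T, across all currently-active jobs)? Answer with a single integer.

Op 1: register job_A */2 -> active={job_A:*/2}
Op 2: register job_A */4 -> active={job_A:*/4}
Op 3: unregister job_A -> active={}
Op 4: register job_A */13 -> active={job_A:*/13}
Op 5: register job_D */17 -> active={job_A:*/13, job_D:*/17}
Op 6: register job_A */9 -> active={job_A:*/9, job_D:*/17}
Op 7: register job_C */5 -> active={job_A:*/9, job_C:*/5, job_D:*/17}
Op 8: unregister job_A -> active={job_C:*/5, job_D:*/17}
Op 9: register job_D */15 -> active={job_C:*/5, job_D:*/15}
Op 10: unregister job_C -> active={job_D:*/15}
Op 11: register job_D */4 -> active={job_D:*/4}
Op 12: unregister job_D -> active={}
Op 13: register job_C */11 -> active={job_C:*/11}
  job_C: interval 11, next fire after T=193 is 198
Earliest fire time = 198 (job job_C)

Answer: 198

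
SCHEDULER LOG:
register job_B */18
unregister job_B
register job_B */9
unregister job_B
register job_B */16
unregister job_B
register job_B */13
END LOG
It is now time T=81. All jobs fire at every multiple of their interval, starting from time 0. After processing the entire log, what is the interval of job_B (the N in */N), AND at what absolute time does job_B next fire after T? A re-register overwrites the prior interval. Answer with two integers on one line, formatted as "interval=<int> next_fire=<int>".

Op 1: register job_B */18 -> active={job_B:*/18}
Op 2: unregister job_B -> active={}
Op 3: register job_B */9 -> active={job_B:*/9}
Op 4: unregister job_B -> active={}
Op 5: register job_B */16 -> active={job_B:*/16}
Op 6: unregister job_B -> active={}
Op 7: register job_B */13 -> active={job_B:*/13}
Final interval of job_B = 13
Next fire of job_B after T=81: (81//13+1)*13 = 91

Answer: interval=13 next_fire=91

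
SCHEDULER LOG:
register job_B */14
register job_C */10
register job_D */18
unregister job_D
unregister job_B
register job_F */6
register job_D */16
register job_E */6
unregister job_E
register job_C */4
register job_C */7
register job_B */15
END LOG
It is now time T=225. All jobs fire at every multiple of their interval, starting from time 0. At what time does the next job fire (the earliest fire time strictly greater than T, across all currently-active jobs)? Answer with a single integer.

Op 1: register job_B */14 -> active={job_B:*/14}
Op 2: register job_C */10 -> active={job_B:*/14, job_C:*/10}
Op 3: register job_D */18 -> active={job_B:*/14, job_C:*/10, job_D:*/18}
Op 4: unregister job_D -> active={job_B:*/14, job_C:*/10}
Op 5: unregister job_B -> active={job_C:*/10}
Op 6: register job_F */6 -> active={job_C:*/10, job_F:*/6}
Op 7: register job_D */16 -> active={job_C:*/10, job_D:*/16, job_F:*/6}
Op 8: register job_E */6 -> active={job_C:*/10, job_D:*/16, job_E:*/6, job_F:*/6}
Op 9: unregister job_E -> active={job_C:*/10, job_D:*/16, job_F:*/6}
Op 10: register job_C */4 -> active={job_C:*/4, job_D:*/16, job_F:*/6}
Op 11: register job_C */7 -> active={job_C:*/7, job_D:*/16, job_F:*/6}
Op 12: register job_B */15 -> active={job_B:*/15, job_C:*/7, job_D:*/16, job_F:*/6}
  job_B: interval 15, next fire after T=225 is 240
  job_C: interval 7, next fire after T=225 is 231
  job_D: interval 16, next fire after T=225 is 240
  job_F: interval 6, next fire after T=225 is 228
Earliest fire time = 228 (job job_F)

Answer: 228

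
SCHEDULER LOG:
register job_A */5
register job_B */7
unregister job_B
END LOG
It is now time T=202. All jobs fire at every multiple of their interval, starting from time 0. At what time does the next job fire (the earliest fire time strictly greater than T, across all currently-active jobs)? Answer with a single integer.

Answer: 205

Derivation:
Op 1: register job_A */5 -> active={job_A:*/5}
Op 2: register job_B */7 -> active={job_A:*/5, job_B:*/7}
Op 3: unregister job_B -> active={job_A:*/5}
  job_A: interval 5, next fire after T=202 is 205
Earliest fire time = 205 (job job_A)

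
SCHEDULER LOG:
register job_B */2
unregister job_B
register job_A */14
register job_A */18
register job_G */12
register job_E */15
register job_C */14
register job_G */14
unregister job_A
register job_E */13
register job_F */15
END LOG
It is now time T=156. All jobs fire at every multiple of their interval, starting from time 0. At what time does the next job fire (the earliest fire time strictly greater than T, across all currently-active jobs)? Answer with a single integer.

Op 1: register job_B */2 -> active={job_B:*/2}
Op 2: unregister job_B -> active={}
Op 3: register job_A */14 -> active={job_A:*/14}
Op 4: register job_A */18 -> active={job_A:*/18}
Op 5: register job_G */12 -> active={job_A:*/18, job_G:*/12}
Op 6: register job_E */15 -> active={job_A:*/18, job_E:*/15, job_G:*/12}
Op 7: register job_C */14 -> active={job_A:*/18, job_C:*/14, job_E:*/15, job_G:*/12}
Op 8: register job_G */14 -> active={job_A:*/18, job_C:*/14, job_E:*/15, job_G:*/14}
Op 9: unregister job_A -> active={job_C:*/14, job_E:*/15, job_G:*/14}
Op 10: register job_E */13 -> active={job_C:*/14, job_E:*/13, job_G:*/14}
Op 11: register job_F */15 -> active={job_C:*/14, job_E:*/13, job_F:*/15, job_G:*/14}
  job_C: interval 14, next fire after T=156 is 168
  job_E: interval 13, next fire after T=156 is 169
  job_F: interval 15, next fire after T=156 is 165
  job_G: interval 14, next fire after T=156 is 168
Earliest fire time = 165 (job job_F)

Answer: 165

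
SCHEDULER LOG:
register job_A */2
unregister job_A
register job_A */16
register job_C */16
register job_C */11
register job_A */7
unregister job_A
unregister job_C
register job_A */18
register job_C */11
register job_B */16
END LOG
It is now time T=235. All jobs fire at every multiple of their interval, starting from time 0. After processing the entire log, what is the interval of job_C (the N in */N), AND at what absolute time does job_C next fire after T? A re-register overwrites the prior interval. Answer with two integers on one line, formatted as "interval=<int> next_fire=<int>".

Answer: interval=11 next_fire=242

Derivation:
Op 1: register job_A */2 -> active={job_A:*/2}
Op 2: unregister job_A -> active={}
Op 3: register job_A */16 -> active={job_A:*/16}
Op 4: register job_C */16 -> active={job_A:*/16, job_C:*/16}
Op 5: register job_C */11 -> active={job_A:*/16, job_C:*/11}
Op 6: register job_A */7 -> active={job_A:*/7, job_C:*/11}
Op 7: unregister job_A -> active={job_C:*/11}
Op 8: unregister job_C -> active={}
Op 9: register job_A */18 -> active={job_A:*/18}
Op 10: register job_C */11 -> active={job_A:*/18, job_C:*/11}
Op 11: register job_B */16 -> active={job_A:*/18, job_B:*/16, job_C:*/11}
Final interval of job_C = 11
Next fire of job_C after T=235: (235//11+1)*11 = 242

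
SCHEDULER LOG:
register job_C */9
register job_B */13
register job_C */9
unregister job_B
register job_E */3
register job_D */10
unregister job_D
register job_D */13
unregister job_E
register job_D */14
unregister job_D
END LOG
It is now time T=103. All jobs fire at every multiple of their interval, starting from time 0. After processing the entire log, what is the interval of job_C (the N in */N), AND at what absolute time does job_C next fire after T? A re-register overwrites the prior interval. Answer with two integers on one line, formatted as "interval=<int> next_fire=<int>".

Answer: interval=9 next_fire=108

Derivation:
Op 1: register job_C */9 -> active={job_C:*/9}
Op 2: register job_B */13 -> active={job_B:*/13, job_C:*/9}
Op 3: register job_C */9 -> active={job_B:*/13, job_C:*/9}
Op 4: unregister job_B -> active={job_C:*/9}
Op 5: register job_E */3 -> active={job_C:*/9, job_E:*/3}
Op 6: register job_D */10 -> active={job_C:*/9, job_D:*/10, job_E:*/3}
Op 7: unregister job_D -> active={job_C:*/9, job_E:*/3}
Op 8: register job_D */13 -> active={job_C:*/9, job_D:*/13, job_E:*/3}
Op 9: unregister job_E -> active={job_C:*/9, job_D:*/13}
Op 10: register job_D */14 -> active={job_C:*/9, job_D:*/14}
Op 11: unregister job_D -> active={job_C:*/9}
Final interval of job_C = 9
Next fire of job_C after T=103: (103//9+1)*9 = 108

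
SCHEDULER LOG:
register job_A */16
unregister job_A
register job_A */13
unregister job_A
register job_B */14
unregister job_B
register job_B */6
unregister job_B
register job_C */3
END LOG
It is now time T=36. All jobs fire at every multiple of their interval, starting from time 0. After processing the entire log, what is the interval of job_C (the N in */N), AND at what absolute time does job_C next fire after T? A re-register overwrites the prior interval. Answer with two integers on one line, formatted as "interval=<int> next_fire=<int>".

Op 1: register job_A */16 -> active={job_A:*/16}
Op 2: unregister job_A -> active={}
Op 3: register job_A */13 -> active={job_A:*/13}
Op 4: unregister job_A -> active={}
Op 5: register job_B */14 -> active={job_B:*/14}
Op 6: unregister job_B -> active={}
Op 7: register job_B */6 -> active={job_B:*/6}
Op 8: unregister job_B -> active={}
Op 9: register job_C */3 -> active={job_C:*/3}
Final interval of job_C = 3
Next fire of job_C after T=36: (36//3+1)*3 = 39

Answer: interval=3 next_fire=39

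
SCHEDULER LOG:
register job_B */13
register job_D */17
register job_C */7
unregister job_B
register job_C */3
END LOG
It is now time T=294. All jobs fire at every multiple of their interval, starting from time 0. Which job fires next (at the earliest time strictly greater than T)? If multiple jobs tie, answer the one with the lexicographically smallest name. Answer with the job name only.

Op 1: register job_B */13 -> active={job_B:*/13}
Op 2: register job_D */17 -> active={job_B:*/13, job_D:*/17}
Op 3: register job_C */7 -> active={job_B:*/13, job_C:*/7, job_D:*/17}
Op 4: unregister job_B -> active={job_C:*/7, job_D:*/17}
Op 5: register job_C */3 -> active={job_C:*/3, job_D:*/17}
  job_C: interval 3, next fire after T=294 is 297
  job_D: interval 17, next fire after T=294 is 306
Earliest = 297, winner (lex tiebreak) = job_C

Answer: job_C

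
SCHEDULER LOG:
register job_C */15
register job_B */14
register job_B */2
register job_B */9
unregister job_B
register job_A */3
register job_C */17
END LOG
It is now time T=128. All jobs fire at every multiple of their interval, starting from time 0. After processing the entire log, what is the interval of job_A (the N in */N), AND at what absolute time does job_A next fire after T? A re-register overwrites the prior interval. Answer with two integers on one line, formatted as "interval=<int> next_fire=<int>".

Answer: interval=3 next_fire=129

Derivation:
Op 1: register job_C */15 -> active={job_C:*/15}
Op 2: register job_B */14 -> active={job_B:*/14, job_C:*/15}
Op 3: register job_B */2 -> active={job_B:*/2, job_C:*/15}
Op 4: register job_B */9 -> active={job_B:*/9, job_C:*/15}
Op 5: unregister job_B -> active={job_C:*/15}
Op 6: register job_A */3 -> active={job_A:*/3, job_C:*/15}
Op 7: register job_C */17 -> active={job_A:*/3, job_C:*/17}
Final interval of job_A = 3
Next fire of job_A after T=128: (128//3+1)*3 = 129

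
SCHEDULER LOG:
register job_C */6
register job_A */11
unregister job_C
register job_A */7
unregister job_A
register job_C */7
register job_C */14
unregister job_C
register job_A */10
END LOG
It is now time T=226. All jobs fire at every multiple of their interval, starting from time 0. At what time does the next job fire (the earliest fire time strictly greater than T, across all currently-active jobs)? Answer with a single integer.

Op 1: register job_C */6 -> active={job_C:*/6}
Op 2: register job_A */11 -> active={job_A:*/11, job_C:*/6}
Op 3: unregister job_C -> active={job_A:*/11}
Op 4: register job_A */7 -> active={job_A:*/7}
Op 5: unregister job_A -> active={}
Op 6: register job_C */7 -> active={job_C:*/7}
Op 7: register job_C */14 -> active={job_C:*/14}
Op 8: unregister job_C -> active={}
Op 9: register job_A */10 -> active={job_A:*/10}
  job_A: interval 10, next fire after T=226 is 230
Earliest fire time = 230 (job job_A)

Answer: 230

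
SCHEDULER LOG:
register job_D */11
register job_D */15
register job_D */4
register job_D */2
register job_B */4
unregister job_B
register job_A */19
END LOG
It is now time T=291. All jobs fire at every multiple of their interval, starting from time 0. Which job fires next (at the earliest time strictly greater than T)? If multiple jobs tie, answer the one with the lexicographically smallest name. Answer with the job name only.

Answer: job_D

Derivation:
Op 1: register job_D */11 -> active={job_D:*/11}
Op 2: register job_D */15 -> active={job_D:*/15}
Op 3: register job_D */4 -> active={job_D:*/4}
Op 4: register job_D */2 -> active={job_D:*/2}
Op 5: register job_B */4 -> active={job_B:*/4, job_D:*/2}
Op 6: unregister job_B -> active={job_D:*/2}
Op 7: register job_A */19 -> active={job_A:*/19, job_D:*/2}
  job_A: interval 19, next fire after T=291 is 304
  job_D: interval 2, next fire after T=291 is 292
Earliest = 292, winner (lex tiebreak) = job_D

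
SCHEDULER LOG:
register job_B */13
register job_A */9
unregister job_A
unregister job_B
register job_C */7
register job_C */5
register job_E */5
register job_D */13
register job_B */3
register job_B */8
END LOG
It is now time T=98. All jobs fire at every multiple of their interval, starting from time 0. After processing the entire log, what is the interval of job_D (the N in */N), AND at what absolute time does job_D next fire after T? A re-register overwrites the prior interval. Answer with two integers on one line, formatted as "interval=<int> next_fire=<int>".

Op 1: register job_B */13 -> active={job_B:*/13}
Op 2: register job_A */9 -> active={job_A:*/9, job_B:*/13}
Op 3: unregister job_A -> active={job_B:*/13}
Op 4: unregister job_B -> active={}
Op 5: register job_C */7 -> active={job_C:*/7}
Op 6: register job_C */5 -> active={job_C:*/5}
Op 7: register job_E */5 -> active={job_C:*/5, job_E:*/5}
Op 8: register job_D */13 -> active={job_C:*/5, job_D:*/13, job_E:*/5}
Op 9: register job_B */3 -> active={job_B:*/3, job_C:*/5, job_D:*/13, job_E:*/5}
Op 10: register job_B */8 -> active={job_B:*/8, job_C:*/5, job_D:*/13, job_E:*/5}
Final interval of job_D = 13
Next fire of job_D after T=98: (98//13+1)*13 = 104

Answer: interval=13 next_fire=104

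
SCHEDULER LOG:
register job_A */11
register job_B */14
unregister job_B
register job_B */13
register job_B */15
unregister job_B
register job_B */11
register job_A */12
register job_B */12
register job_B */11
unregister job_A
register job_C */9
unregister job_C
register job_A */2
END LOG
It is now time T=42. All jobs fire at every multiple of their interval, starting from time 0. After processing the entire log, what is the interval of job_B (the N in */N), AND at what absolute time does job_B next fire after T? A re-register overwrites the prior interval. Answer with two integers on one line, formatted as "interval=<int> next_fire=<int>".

Op 1: register job_A */11 -> active={job_A:*/11}
Op 2: register job_B */14 -> active={job_A:*/11, job_B:*/14}
Op 3: unregister job_B -> active={job_A:*/11}
Op 4: register job_B */13 -> active={job_A:*/11, job_B:*/13}
Op 5: register job_B */15 -> active={job_A:*/11, job_B:*/15}
Op 6: unregister job_B -> active={job_A:*/11}
Op 7: register job_B */11 -> active={job_A:*/11, job_B:*/11}
Op 8: register job_A */12 -> active={job_A:*/12, job_B:*/11}
Op 9: register job_B */12 -> active={job_A:*/12, job_B:*/12}
Op 10: register job_B */11 -> active={job_A:*/12, job_B:*/11}
Op 11: unregister job_A -> active={job_B:*/11}
Op 12: register job_C */9 -> active={job_B:*/11, job_C:*/9}
Op 13: unregister job_C -> active={job_B:*/11}
Op 14: register job_A */2 -> active={job_A:*/2, job_B:*/11}
Final interval of job_B = 11
Next fire of job_B after T=42: (42//11+1)*11 = 44

Answer: interval=11 next_fire=44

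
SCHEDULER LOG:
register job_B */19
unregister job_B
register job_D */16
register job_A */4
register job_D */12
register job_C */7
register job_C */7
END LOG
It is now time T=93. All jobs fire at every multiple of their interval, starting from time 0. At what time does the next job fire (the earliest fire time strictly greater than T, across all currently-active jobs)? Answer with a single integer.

Op 1: register job_B */19 -> active={job_B:*/19}
Op 2: unregister job_B -> active={}
Op 3: register job_D */16 -> active={job_D:*/16}
Op 4: register job_A */4 -> active={job_A:*/4, job_D:*/16}
Op 5: register job_D */12 -> active={job_A:*/4, job_D:*/12}
Op 6: register job_C */7 -> active={job_A:*/4, job_C:*/7, job_D:*/12}
Op 7: register job_C */7 -> active={job_A:*/4, job_C:*/7, job_D:*/12}
  job_A: interval 4, next fire after T=93 is 96
  job_C: interval 7, next fire after T=93 is 98
  job_D: interval 12, next fire after T=93 is 96
Earliest fire time = 96 (job job_A)

Answer: 96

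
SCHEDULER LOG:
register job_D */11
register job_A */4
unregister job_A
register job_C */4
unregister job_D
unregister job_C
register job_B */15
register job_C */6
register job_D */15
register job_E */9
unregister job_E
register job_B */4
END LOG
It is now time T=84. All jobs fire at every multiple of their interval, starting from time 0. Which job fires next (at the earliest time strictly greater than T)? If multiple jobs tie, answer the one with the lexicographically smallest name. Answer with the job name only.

Answer: job_B

Derivation:
Op 1: register job_D */11 -> active={job_D:*/11}
Op 2: register job_A */4 -> active={job_A:*/4, job_D:*/11}
Op 3: unregister job_A -> active={job_D:*/11}
Op 4: register job_C */4 -> active={job_C:*/4, job_D:*/11}
Op 5: unregister job_D -> active={job_C:*/4}
Op 6: unregister job_C -> active={}
Op 7: register job_B */15 -> active={job_B:*/15}
Op 8: register job_C */6 -> active={job_B:*/15, job_C:*/6}
Op 9: register job_D */15 -> active={job_B:*/15, job_C:*/6, job_D:*/15}
Op 10: register job_E */9 -> active={job_B:*/15, job_C:*/6, job_D:*/15, job_E:*/9}
Op 11: unregister job_E -> active={job_B:*/15, job_C:*/6, job_D:*/15}
Op 12: register job_B */4 -> active={job_B:*/4, job_C:*/6, job_D:*/15}
  job_B: interval 4, next fire after T=84 is 88
  job_C: interval 6, next fire after T=84 is 90
  job_D: interval 15, next fire after T=84 is 90
Earliest = 88, winner (lex tiebreak) = job_B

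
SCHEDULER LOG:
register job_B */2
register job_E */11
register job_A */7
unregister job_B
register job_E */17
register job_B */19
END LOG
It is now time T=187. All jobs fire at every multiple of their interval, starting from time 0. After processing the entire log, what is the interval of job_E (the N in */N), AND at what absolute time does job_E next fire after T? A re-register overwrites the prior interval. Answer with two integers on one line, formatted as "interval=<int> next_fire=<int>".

Answer: interval=17 next_fire=204

Derivation:
Op 1: register job_B */2 -> active={job_B:*/2}
Op 2: register job_E */11 -> active={job_B:*/2, job_E:*/11}
Op 3: register job_A */7 -> active={job_A:*/7, job_B:*/2, job_E:*/11}
Op 4: unregister job_B -> active={job_A:*/7, job_E:*/11}
Op 5: register job_E */17 -> active={job_A:*/7, job_E:*/17}
Op 6: register job_B */19 -> active={job_A:*/7, job_B:*/19, job_E:*/17}
Final interval of job_E = 17
Next fire of job_E after T=187: (187//17+1)*17 = 204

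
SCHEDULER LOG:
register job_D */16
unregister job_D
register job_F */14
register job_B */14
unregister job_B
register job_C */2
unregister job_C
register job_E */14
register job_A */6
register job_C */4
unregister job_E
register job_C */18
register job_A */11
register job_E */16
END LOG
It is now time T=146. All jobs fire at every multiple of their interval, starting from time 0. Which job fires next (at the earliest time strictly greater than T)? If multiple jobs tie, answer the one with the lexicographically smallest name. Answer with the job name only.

Op 1: register job_D */16 -> active={job_D:*/16}
Op 2: unregister job_D -> active={}
Op 3: register job_F */14 -> active={job_F:*/14}
Op 4: register job_B */14 -> active={job_B:*/14, job_F:*/14}
Op 5: unregister job_B -> active={job_F:*/14}
Op 6: register job_C */2 -> active={job_C:*/2, job_F:*/14}
Op 7: unregister job_C -> active={job_F:*/14}
Op 8: register job_E */14 -> active={job_E:*/14, job_F:*/14}
Op 9: register job_A */6 -> active={job_A:*/6, job_E:*/14, job_F:*/14}
Op 10: register job_C */4 -> active={job_A:*/6, job_C:*/4, job_E:*/14, job_F:*/14}
Op 11: unregister job_E -> active={job_A:*/6, job_C:*/4, job_F:*/14}
Op 12: register job_C */18 -> active={job_A:*/6, job_C:*/18, job_F:*/14}
Op 13: register job_A */11 -> active={job_A:*/11, job_C:*/18, job_F:*/14}
Op 14: register job_E */16 -> active={job_A:*/11, job_C:*/18, job_E:*/16, job_F:*/14}
  job_A: interval 11, next fire after T=146 is 154
  job_C: interval 18, next fire after T=146 is 162
  job_E: interval 16, next fire after T=146 is 160
  job_F: interval 14, next fire after T=146 is 154
Earliest = 154, winner (lex tiebreak) = job_A

Answer: job_A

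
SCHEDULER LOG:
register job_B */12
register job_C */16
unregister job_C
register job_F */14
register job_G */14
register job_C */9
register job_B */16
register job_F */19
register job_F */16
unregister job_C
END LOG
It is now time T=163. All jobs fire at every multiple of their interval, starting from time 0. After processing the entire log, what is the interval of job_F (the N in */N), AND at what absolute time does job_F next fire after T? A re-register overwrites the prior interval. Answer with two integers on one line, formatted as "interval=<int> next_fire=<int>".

Op 1: register job_B */12 -> active={job_B:*/12}
Op 2: register job_C */16 -> active={job_B:*/12, job_C:*/16}
Op 3: unregister job_C -> active={job_B:*/12}
Op 4: register job_F */14 -> active={job_B:*/12, job_F:*/14}
Op 5: register job_G */14 -> active={job_B:*/12, job_F:*/14, job_G:*/14}
Op 6: register job_C */9 -> active={job_B:*/12, job_C:*/9, job_F:*/14, job_G:*/14}
Op 7: register job_B */16 -> active={job_B:*/16, job_C:*/9, job_F:*/14, job_G:*/14}
Op 8: register job_F */19 -> active={job_B:*/16, job_C:*/9, job_F:*/19, job_G:*/14}
Op 9: register job_F */16 -> active={job_B:*/16, job_C:*/9, job_F:*/16, job_G:*/14}
Op 10: unregister job_C -> active={job_B:*/16, job_F:*/16, job_G:*/14}
Final interval of job_F = 16
Next fire of job_F after T=163: (163//16+1)*16 = 176

Answer: interval=16 next_fire=176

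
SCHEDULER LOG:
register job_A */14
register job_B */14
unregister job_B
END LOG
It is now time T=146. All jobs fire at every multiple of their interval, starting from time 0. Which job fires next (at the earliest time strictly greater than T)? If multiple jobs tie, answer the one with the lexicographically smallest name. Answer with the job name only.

Op 1: register job_A */14 -> active={job_A:*/14}
Op 2: register job_B */14 -> active={job_A:*/14, job_B:*/14}
Op 3: unregister job_B -> active={job_A:*/14}
  job_A: interval 14, next fire after T=146 is 154
Earliest = 154, winner (lex tiebreak) = job_A

Answer: job_A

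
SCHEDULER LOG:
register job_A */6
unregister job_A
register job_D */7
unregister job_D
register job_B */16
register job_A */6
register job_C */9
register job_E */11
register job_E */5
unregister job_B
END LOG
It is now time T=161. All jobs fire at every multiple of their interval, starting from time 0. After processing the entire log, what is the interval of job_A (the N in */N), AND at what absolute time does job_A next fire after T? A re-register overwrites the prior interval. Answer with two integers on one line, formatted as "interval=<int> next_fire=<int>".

Answer: interval=6 next_fire=162

Derivation:
Op 1: register job_A */6 -> active={job_A:*/6}
Op 2: unregister job_A -> active={}
Op 3: register job_D */7 -> active={job_D:*/7}
Op 4: unregister job_D -> active={}
Op 5: register job_B */16 -> active={job_B:*/16}
Op 6: register job_A */6 -> active={job_A:*/6, job_B:*/16}
Op 7: register job_C */9 -> active={job_A:*/6, job_B:*/16, job_C:*/9}
Op 8: register job_E */11 -> active={job_A:*/6, job_B:*/16, job_C:*/9, job_E:*/11}
Op 9: register job_E */5 -> active={job_A:*/6, job_B:*/16, job_C:*/9, job_E:*/5}
Op 10: unregister job_B -> active={job_A:*/6, job_C:*/9, job_E:*/5}
Final interval of job_A = 6
Next fire of job_A after T=161: (161//6+1)*6 = 162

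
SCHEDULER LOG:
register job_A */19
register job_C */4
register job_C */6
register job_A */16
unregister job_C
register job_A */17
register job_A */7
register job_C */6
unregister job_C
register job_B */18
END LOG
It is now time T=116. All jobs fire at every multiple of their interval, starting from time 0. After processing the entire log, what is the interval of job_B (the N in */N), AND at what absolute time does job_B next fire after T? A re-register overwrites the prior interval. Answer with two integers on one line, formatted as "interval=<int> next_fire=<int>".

Answer: interval=18 next_fire=126

Derivation:
Op 1: register job_A */19 -> active={job_A:*/19}
Op 2: register job_C */4 -> active={job_A:*/19, job_C:*/4}
Op 3: register job_C */6 -> active={job_A:*/19, job_C:*/6}
Op 4: register job_A */16 -> active={job_A:*/16, job_C:*/6}
Op 5: unregister job_C -> active={job_A:*/16}
Op 6: register job_A */17 -> active={job_A:*/17}
Op 7: register job_A */7 -> active={job_A:*/7}
Op 8: register job_C */6 -> active={job_A:*/7, job_C:*/6}
Op 9: unregister job_C -> active={job_A:*/7}
Op 10: register job_B */18 -> active={job_A:*/7, job_B:*/18}
Final interval of job_B = 18
Next fire of job_B after T=116: (116//18+1)*18 = 126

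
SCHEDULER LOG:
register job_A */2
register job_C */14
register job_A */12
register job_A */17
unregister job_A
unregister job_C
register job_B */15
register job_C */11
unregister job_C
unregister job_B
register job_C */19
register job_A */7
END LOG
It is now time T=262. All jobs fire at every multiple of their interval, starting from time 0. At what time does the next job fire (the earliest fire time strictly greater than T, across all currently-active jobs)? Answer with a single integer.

Answer: 266

Derivation:
Op 1: register job_A */2 -> active={job_A:*/2}
Op 2: register job_C */14 -> active={job_A:*/2, job_C:*/14}
Op 3: register job_A */12 -> active={job_A:*/12, job_C:*/14}
Op 4: register job_A */17 -> active={job_A:*/17, job_C:*/14}
Op 5: unregister job_A -> active={job_C:*/14}
Op 6: unregister job_C -> active={}
Op 7: register job_B */15 -> active={job_B:*/15}
Op 8: register job_C */11 -> active={job_B:*/15, job_C:*/11}
Op 9: unregister job_C -> active={job_B:*/15}
Op 10: unregister job_B -> active={}
Op 11: register job_C */19 -> active={job_C:*/19}
Op 12: register job_A */7 -> active={job_A:*/7, job_C:*/19}
  job_A: interval 7, next fire after T=262 is 266
  job_C: interval 19, next fire after T=262 is 266
Earliest fire time = 266 (job job_A)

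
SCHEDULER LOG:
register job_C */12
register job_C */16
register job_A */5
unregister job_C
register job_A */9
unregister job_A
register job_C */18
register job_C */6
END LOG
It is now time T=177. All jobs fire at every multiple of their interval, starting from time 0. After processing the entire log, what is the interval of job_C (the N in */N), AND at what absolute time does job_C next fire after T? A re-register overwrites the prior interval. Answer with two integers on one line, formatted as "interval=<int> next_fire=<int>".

Op 1: register job_C */12 -> active={job_C:*/12}
Op 2: register job_C */16 -> active={job_C:*/16}
Op 3: register job_A */5 -> active={job_A:*/5, job_C:*/16}
Op 4: unregister job_C -> active={job_A:*/5}
Op 5: register job_A */9 -> active={job_A:*/9}
Op 6: unregister job_A -> active={}
Op 7: register job_C */18 -> active={job_C:*/18}
Op 8: register job_C */6 -> active={job_C:*/6}
Final interval of job_C = 6
Next fire of job_C after T=177: (177//6+1)*6 = 180

Answer: interval=6 next_fire=180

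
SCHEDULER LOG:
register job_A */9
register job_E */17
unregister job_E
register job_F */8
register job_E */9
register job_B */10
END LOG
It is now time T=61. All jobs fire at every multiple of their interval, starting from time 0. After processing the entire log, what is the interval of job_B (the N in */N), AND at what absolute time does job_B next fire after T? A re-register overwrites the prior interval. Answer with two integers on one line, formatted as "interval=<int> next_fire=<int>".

Op 1: register job_A */9 -> active={job_A:*/9}
Op 2: register job_E */17 -> active={job_A:*/9, job_E:*/17}
Op 3: unregister job_E -> active={job_A:*/9}
Op 4: register job_F */8 -> active={job_A:*/9, job_F:*/8}
Op 5: register job_E */9 -> active={job_A:*/9, job_E:*/9, job_F:*/8}
Op 6: register job_B */10 -> active={job_A:*/9, job_B:*/10, job_E:*/9, job_F:*/8}
Final interval of job_B = 10
Next fire of job_B after T=61: (61//10+1)*10 = 70

Answer: interval=10 next_fire=70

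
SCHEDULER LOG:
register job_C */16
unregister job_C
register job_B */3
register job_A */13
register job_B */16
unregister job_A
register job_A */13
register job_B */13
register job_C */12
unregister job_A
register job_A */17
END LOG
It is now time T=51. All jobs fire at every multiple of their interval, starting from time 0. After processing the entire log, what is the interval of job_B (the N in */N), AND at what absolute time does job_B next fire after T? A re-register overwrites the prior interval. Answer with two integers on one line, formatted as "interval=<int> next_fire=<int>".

Op 1: register job_C */16 -> active={job_C:*/16}
Op 2: unregister job_C -> active={}
Op 3: register job_B */3 -> active={job_B:*/3}
Op 4: register job_A */13 -> active={job_A:*/13, job_B:*/3}
Op 5: register job_B */16 -> active={job_A:*/13, job_B:*/16}
Op 6: unregister job_A -> active={job_B:*/16}
Op 7: register job_A */13 -> active={job_A:*/13, job_B:*/16}
Op 8: register job_B */13 -> active={job_A:*/13, job_B:*/13}
Op 9: register job_C */12 -> active={job_A:*/13, job_B:*/13, job_C:*/12}
Op 10: unregister job_A -> active={job_B:*/13, job_C:*/12}
Op 11: register job_A */17 -> active={job_A:*/17, job_B:*/13, job_C:*/12}
Final interval of job_B = 13
Next fire of job_B after T=51: (51//13+1)*13 = 52

Answer: interval=13 next_fire=52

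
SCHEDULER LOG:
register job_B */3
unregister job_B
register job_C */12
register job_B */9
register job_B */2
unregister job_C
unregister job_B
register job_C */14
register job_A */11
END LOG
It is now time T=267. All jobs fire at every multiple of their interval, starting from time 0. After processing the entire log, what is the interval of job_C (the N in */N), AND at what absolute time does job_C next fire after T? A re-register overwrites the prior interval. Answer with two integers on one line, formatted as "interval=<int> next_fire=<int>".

Op 1: register job_B */3 -> active={job_B:*/3}
Op 2: unregister job_B -> active={}
Op 3: register job_C */12 -> active={job_C:*/12}
Op 4: register job_B */9 -> active={job_B:*/9, job_C:*/12}
Op 5: register job_B */2 -> active={job_B:*/2, job_C:*/12}
Op 6: unregister job_C -> active={job_B:*/2}
Op 7: unregister job_B -> active={}
Op 8: register job_C */14 -> active={job_C:*/14}
Op 9: register job_A */11 -> active={job_A:*/11, job_C:*/14}
Final interval of job_C = 14
Next fire of job_C after T=267: (267//14+1)*14 = 280

Answer: interval=14 next_fire=280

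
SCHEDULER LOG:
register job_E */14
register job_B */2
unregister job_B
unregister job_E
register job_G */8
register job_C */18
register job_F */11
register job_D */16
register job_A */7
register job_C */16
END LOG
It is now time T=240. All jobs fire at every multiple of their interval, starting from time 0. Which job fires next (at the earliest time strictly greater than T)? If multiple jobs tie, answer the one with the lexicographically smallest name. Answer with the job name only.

Answer: job_F

Derivation:
Op 1: register job_E */14 -> active={job_E:*/14}
Op 2: register job_B */2 -> active={job_B:*/2, job_E:*/14}
Op 3: unregister job_B -> active={job_E:*/14}
Op 4: unregister job_E -> active={}
Op 5: register job_G */8 -> active={job_G:*/8}
Op 6: register job_C */18 -> active={job_C:*/18, job_G:*/8}
Op 7: register job_F */11 -> active={job_C:*/18, job_F:*/11, job_G:*/8}
Op 8: register job_D */16 -> active={job_C:*/18, job_D:*/16, job_F:*/11, job_G:*/8}
Op 9: register job_A */7 -> active={job_A:*/7, job_C:*/18, job_D:*/16, job_F:*/11, job_G:*/8}
Op 10: register job_C */16 -> active={job_A:*/7, job_C:*/16, job_D:*/16, job_F:*/11, job_G:*/8}
  job_A: interval 7, next fire after T=240 is 245
  job_C: interval 16, next fire after T=240 is 256
  job_D: interval 16, next fire after T=240 is 256
  job_F: interval 11, next fire after T=240 is 242
  job_G: interval 8, next fire after T=240 is 248
Earliest = 242, winner (lex tiebreak) = job_F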